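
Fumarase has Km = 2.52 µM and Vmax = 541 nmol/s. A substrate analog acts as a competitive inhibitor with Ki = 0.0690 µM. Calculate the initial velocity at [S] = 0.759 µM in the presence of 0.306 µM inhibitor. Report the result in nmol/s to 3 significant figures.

28.4 nmol/s

α = 1 + [I]/Ki = 1 + 0.306/0.0690 = 5.435.
For a competitive inhibitor, Vmax is unchanged and the apparent Km becomes α·Km: Km,app = 13.7 µM, Vmax,app = 541 nmol/s.
v = Vmax,app·[S]/(Km,app + [S]) = 541 × 0.759/(13.7 + 0.759) = 28.4 nmol/s.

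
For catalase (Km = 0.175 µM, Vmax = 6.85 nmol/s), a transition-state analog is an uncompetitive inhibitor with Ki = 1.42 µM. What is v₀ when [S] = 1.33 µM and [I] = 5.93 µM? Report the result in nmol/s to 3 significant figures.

α = 1 + [I]/Ki = 1 + 5.93/1.42 = 5.176.
For an uncompetitive inhibitor, both parameters are divided by α, giving Vmax/α and Km/α: Km,app = 0.0338 µM, Vmax,app = 1.32 nmol/s.
v = Vmax,app·[S]/(Km,app + [S]) = 1.32 × 1.33/(0.0338 + 1.33) = 1.29 nmol/s.

1.29 nmol/s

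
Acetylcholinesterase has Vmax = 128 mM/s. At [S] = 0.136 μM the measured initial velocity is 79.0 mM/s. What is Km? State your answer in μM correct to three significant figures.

0.0844 μM

v/Vmax = 79.0/128 = 0.6172 = [S]/(Km+[S]).
So Km + [S] = [S]/0.6172 = 0.2204 μM, giving Km = 0.2204 − 0.136 = 0.0844 μM.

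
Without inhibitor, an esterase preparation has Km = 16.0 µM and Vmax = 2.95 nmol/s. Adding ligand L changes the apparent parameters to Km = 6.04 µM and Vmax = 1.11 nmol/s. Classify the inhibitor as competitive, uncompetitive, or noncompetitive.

uncompetitive

Both Km and Vmax decrease by the same factor (~2.65-fold) — characteristic of uncompetitive inhibition.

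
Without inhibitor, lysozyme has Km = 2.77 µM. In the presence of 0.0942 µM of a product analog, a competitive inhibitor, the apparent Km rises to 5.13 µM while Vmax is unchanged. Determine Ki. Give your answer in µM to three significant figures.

Competitive: Km,app = α·Km with α = 1 + [I]/Ki.
α = Km,app/Km = 5.13/2.77 = 1.852.
Since α = 1 + [I]/Ki, [I]/Ki = 1.852 − 1 = 0.8520 and Ki = 0.0942/0.8520 = 0.111 µM.

0.111 µM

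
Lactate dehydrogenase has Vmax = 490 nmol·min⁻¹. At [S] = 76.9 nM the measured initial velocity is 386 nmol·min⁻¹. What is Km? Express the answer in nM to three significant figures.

v/Vmax = 386/490 = 0.7878 = [S]/(Km+[S]).
So Km + [S] = [S]/0.7878 = 97.62 nM, giving Km = 97.62 − 76.9 = 20.7 nM.

20.7 nM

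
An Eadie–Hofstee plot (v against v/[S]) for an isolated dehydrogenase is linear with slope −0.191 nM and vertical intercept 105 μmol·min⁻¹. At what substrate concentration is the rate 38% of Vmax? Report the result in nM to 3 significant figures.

0.117 nM

The Eadie–Hofstee slope gives Km = 0.191 nM (slope = −Km).
v/Vmax = [S]/(Km+[S]) = 0.38 ⇒ [S] = Km·0.38/(1−0.38) = 0.191 × 0.6129 = 0.117 nM.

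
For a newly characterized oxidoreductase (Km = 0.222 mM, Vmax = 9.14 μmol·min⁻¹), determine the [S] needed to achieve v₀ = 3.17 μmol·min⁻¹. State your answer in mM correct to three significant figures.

0.118 mM

The required fractional saturation is v/Vmax = 3.17/9.14 = 0.3468.
Then [S]/(Km+[S]) = 0.3468 ⇒ [S] = 0.222 × 0.3468/(1 − 0.3468) = 0.118 mM.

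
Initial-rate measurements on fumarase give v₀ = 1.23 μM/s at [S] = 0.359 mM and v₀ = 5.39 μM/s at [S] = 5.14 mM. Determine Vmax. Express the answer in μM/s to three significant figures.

From v = Vmax[S]/(Km+[S]), each point gives Vmax = v(Km+[S])/[S].
Equating: 1.23(Km+0.359)/0.359 = 5.39(Km+5.14)/5.14.
3.426·Km + 1.23 = 1.049·Km + 5.39, so (3.426 − 1.049)·Km = 5.39 − 1.23.
Km = 4.160/2.378 = 1.75 mM; then Vmax = 1.23(1.75+0.359)/0.359 = 7.22 μM/s.

7.22 μM/s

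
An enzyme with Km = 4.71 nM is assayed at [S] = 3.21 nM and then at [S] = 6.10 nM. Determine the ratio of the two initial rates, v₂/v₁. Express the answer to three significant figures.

The fractional saturations are [S]/(Km+[S]) = 3.21/7.920 = 0.4053 and 6.10/10.81 = 0.5643.
v₂/v₁ is just their ratio: 0.5643/0.4053 = 1.39.

1.39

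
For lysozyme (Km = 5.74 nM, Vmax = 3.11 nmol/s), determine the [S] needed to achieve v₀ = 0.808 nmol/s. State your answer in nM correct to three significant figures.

The required fractional saturation is v/Vmax = 0.808/3.11 = 0.2598.
Then [S]/(Km+[S]) = 0.2598 ⇒ [S] = 5.74 × 0.2598/(1 − 0.2598) = 2.01 nM.

2.01 nM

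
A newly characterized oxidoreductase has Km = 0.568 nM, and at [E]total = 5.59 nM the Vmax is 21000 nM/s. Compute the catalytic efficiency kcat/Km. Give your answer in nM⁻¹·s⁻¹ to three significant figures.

6610 nM⁻¹·s⁻¹

kcat = Vmax/[E]total = 21000/5.59 = 3760 s⁻¹.
kcat/Km = 3760/0.568 = 6610 nM⁻¹·s⁻¹.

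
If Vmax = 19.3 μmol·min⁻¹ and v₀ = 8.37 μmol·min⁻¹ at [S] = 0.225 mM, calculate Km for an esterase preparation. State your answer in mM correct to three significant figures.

0.294 mM

From v = Vmax[S]/(Km+[S]), Km = [S](Vmax − v)/v.
Km = 0.225 × (19.3 − 8.37) / 8.37 = 2.459/8.37 = 0.294 mM.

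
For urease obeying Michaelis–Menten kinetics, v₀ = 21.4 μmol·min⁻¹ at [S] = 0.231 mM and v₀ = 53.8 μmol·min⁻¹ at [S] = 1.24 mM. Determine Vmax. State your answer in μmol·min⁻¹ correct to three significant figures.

82.3 μmol·min⁻¹

From v = Vmax[S]/(Km+[S]), each point gives Vmax = v(Km+[S])/[S].
Equating: 21.4(Km+0.231)/0.231 = 53.8(Km+1.24)/1.24.
92.64·Km + 21.4 = 43.39·Km + 53.8, so (92.64 − 43.39)·Km = 53.8 − 21.4.
Km = 32.40/49.25 = 0.658 mM; then Vmax = 21.4(0.658+0.231)/0.231 = 82.3 μmol·min⁻¹.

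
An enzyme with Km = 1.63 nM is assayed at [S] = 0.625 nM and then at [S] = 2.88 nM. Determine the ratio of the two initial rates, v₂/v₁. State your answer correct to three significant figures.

2.30

The fractional saturations are [S]/(Km+[S]) = 0.625/2.255 = 0.2772 and 2.88/4.510 = 0.6386.
v₂/v₁ is just their ratio: 0.6386/0.2772 = 2.30.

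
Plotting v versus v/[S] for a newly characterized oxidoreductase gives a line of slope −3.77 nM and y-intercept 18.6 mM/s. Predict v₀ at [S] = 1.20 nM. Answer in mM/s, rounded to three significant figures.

In the Eadie–Hofstee form v = Vmax − Km·(v/[S]), the slope is −Km and the intercept is Vmax, so Km = 3.77 nM and Vmax = 18.6 mM/s.
v = 18.6 × 1.20/(3.77 + 1.20) = 4.49 mM/s.

4.49 mM/s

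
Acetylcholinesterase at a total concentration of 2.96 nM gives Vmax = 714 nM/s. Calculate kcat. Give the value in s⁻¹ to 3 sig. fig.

241 s⁻¹

kcat = Vmax/[E]total = 714 nM/s / 2.96 nM = 241 s⁻¹.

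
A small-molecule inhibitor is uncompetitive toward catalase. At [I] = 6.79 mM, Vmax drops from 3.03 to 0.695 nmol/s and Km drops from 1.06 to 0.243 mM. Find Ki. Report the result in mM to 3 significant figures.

Uncompetitive: Vmax,app = Vmax/α (and Km,app = Km/α) with α = 1 + [I]/Ki.
α = Vmax/Vmax,app = 3.03/0.695 = 4.360.
Ki = [I]/(α − 1) = 6.79/3.360 = 2.02 mM.

2.02 mM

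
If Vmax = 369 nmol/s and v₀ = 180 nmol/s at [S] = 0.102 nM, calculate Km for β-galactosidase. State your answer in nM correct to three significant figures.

v/Vmax = 180/369 = 0.4878 = [S]/(Km+[S]).
So Km + [S] = [S]/0.4878 = 0.2091 nM, giving Km = 0.2091 − 0.102 = 0.107 nM.

0.107 nM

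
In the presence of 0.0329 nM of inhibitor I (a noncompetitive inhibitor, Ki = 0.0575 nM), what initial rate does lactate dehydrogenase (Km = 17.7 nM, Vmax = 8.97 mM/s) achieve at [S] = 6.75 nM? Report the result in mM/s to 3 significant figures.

1.58 mM/s

With α = 1 + [I]/Ki = 1 + 0.0329/0.0575 = 1.572, the noncompetitive rate law is v = (Vmax/α)·[S] / (Km + [S]).
v = (8.97/1.572)×6.75 / (17.7 + 6.75) = 38.51/24.45 = 1.58 mM/s.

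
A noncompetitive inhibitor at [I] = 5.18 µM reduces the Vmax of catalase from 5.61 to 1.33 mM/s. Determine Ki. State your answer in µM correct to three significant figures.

Noncompetitive: Vmax,app = Vmax/α with α = 1 + [I]/Ki.
α = Vmax/Vmax,app = 5.61/1.33 = 4.218.
Since α = 1 + [I]/Ki, [I]/Ki = 4.218 − 1 = 3.218 and Ki = 5.18/3.218 = 1.61 µM.

1.61 µM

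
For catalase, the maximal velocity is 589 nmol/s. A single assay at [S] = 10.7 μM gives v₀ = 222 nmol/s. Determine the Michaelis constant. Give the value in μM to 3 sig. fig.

From v = Vmax[S]/(Km+[S]), Km = [S](Vmax − v)/v.
Km = 10.7 × (589 − 222) / 222 = 3927/222 = 17.7 μM.

17.7 μM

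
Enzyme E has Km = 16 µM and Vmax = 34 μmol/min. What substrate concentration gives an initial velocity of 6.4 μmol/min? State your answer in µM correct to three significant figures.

3.71 µM

The required fractional saturation is v/Vmax = 6.4/34 = 0.1882.
Then [S]/(Km+[S]) = 0.1882 ⇒ [S] = 16 × 0.1882/(1 − 0.1882) = 3.71 µM.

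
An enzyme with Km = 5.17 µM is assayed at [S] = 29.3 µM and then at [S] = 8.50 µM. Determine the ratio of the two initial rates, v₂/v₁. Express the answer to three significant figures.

0.732

The fractional saturations are [S]/(Km+[S]) = 29.3/34.47 = 0.8500 and 8.50/13.67 = 0.6218.
v₂/v₁ is just their ratio: 0.6218/0.8500 = 0.732.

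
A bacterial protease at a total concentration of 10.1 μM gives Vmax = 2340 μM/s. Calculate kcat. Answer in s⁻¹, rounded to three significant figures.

kcat = Vmax/[E]total = 2340 μM/s / 10.1 μM = 232 s⁻¹.

232 s⁻¹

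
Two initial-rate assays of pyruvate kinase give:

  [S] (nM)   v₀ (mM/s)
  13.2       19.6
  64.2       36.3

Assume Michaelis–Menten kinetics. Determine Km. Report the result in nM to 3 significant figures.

From v = Vmax[S]/(Km+[S]), each point gives Vmax = v(Km+[S])/[S].
Equating: 19.6(Km+13.2)/13.2 = 36.3(Km+64.2)/64.2.
1.485·Km + 19.6 = 0.5654·Km + 36.3, so (1.485 − 0.5654)·Km = 36.3 − 19.6.
Km = 16.70/0.9194 = 18.2 nM; then Vmax = 19.6(18.2+13.2)/13.2 = 46.6 mM/s.

18.2 nM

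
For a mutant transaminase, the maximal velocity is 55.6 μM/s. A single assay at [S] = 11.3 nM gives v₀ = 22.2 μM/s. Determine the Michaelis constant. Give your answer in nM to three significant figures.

17.0 nM

v/Vmax = 22.2/55.6 = 0.3993 = [S]/(Km+[S]).
So Km + [S] = [S]/0.3993 = 28.30 nM, giving Km = 28.30 − 11.3 = 17.0 nM.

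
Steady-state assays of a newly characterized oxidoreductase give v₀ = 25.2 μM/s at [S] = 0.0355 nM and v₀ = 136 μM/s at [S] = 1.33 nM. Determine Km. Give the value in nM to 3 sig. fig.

0.182 nM

In reciprocal form, 1/v = (Km/Vmax)·(1/[S]) + 1/Vmax. The two points give (1/[S], 1/v) = (28.17, 0.03968) and (0.7519, 0.007353).
Slope = (0.03968 − 0.007353)/(28.17 − 0.7519) = 0.001179; intercept = 0.03968 − 0.001179×28.17 = 0.006466.
Vmax = 1/intercept = 155 μM/s; Km = slope × Vmax = 0.001179 × 155 = 0.182 nM.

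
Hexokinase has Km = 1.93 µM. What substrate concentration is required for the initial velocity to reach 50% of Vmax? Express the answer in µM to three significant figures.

v/Vmax = [S]/(Km+[S]) = 0.5, so [S] = Km·0.5/(1 − 0.5) = 1.93 × 1.000.
[S] = 1.93 µM.

1.93 µM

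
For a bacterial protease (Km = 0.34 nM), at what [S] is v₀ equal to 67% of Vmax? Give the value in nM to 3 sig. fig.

v/Vmax = [S]/(Km+[S]) = 0.67, so [S] = Km·0.67/(1 − 0.67) = 0.34 × 2.030.
[S] = 0.690 nM.

0.690 nM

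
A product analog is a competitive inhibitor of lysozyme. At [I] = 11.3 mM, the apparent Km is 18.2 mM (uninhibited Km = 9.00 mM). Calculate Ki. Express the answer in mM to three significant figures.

Competitive: Km,app = α·Km with α = 1 + [I]/Ki.
α = Km,app/Km = 18.2/9.00 = 2.022.
Ki = [I]/(α − 1) = 11.3/1.022 = 11.1 mM.

11.1 mM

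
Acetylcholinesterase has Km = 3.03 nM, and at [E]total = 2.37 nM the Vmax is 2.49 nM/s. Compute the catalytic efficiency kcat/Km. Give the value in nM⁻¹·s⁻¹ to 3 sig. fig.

0.347 nM⁻¹·s⁻¹

kcat = Vmax/[E]total = 2.49/2.37 = 1.05 s⁻¹.
kcat/Km = 1.05/3.03 = 0.347 nM⁻¹·s⁻¹.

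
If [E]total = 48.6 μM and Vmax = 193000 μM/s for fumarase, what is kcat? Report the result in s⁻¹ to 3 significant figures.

kcat = Vmax/[E]total = 193000 μM/s / 48.6 μM = 3970 s⁻¹.

3970 s⁻¹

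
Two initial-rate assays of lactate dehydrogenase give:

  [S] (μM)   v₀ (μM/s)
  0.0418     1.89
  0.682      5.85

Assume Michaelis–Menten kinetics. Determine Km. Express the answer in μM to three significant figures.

In reciprocal form, 1/v = (Km/Vmax)·(1/[S]) + 1/Vmax. The two points give (1/[S], 1/v) = (23.92, 0.5291) and (1.466, 0.1709).
Slope = (0.5291 − 0.1709)/(23.92 − 1.466) = 0.01595; intercept = 0.5291 − 0.01595×23.92 = 0.1476.
Vmax = 1/intercept = 6.78 μM/s; Km = slope × Vmax = 0.01595 × 6.78 = 0.108 μM.

0.108 μM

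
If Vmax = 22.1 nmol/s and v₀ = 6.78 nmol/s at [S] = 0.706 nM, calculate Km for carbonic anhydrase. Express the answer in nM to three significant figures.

From v = Vmax[S]/(Km+[S]), Km = [S](Vmax − v)/v.
Km = 0.706 × (22.1 − 6.78) / 6.78 = 10.82/6.78 = 1.60 nM.

1.60 nM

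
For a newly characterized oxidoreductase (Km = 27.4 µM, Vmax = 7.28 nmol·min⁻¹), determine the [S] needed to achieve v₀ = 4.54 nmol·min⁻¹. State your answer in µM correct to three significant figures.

Rearranging v = Vmax[S]/(Km+[S]) gives [S] = Km·v/(Vmax − v).
[S] = 27.4 × 4.54 / (7.28 − 4.54) = 124.4/2.740 = 45.4 µM.

45.4 µM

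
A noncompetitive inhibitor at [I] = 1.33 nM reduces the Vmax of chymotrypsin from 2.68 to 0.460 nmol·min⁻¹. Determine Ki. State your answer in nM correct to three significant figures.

0.276 nM

Noncompetitive: Vmax,app = Vmax/α with α = 1 + [I]/Ki.
α = Vmax/Vmax,app = 2.68/0.460 = 5.826.
Since α = 1 + [I]/Ki, [I]/Ki = 5.826 − 1 = 4.826 and Ki = 1.33/4.826 = 0.276 nM.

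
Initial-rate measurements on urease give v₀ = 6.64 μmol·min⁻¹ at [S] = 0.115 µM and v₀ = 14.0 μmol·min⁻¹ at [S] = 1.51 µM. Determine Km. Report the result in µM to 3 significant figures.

From v = Vmax[S]/(Km+[S]), each point gives Vmax = v(Km+[S])/[S].
Equating: 6.64(Km+0.115)/0.115 = 14.0(Km+1.51)/1.51.
57.74·Km + 6.64 = 9.272·Km + 14.0, so (57.74 − 9.272)·Km = 14.0 − 6.64.
Km = 7.360/48.47 = 0.152 µM; then Vmax = 6.64(0.152+0.115)/0.115 = 15.4 μmol·min⁻¹.

0.152 µM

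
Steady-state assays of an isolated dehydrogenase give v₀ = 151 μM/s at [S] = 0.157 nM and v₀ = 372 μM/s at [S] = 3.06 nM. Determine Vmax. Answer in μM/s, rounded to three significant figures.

From v = Vmax[S]/(Km+[S]), each point gives Vmax = v(Km+[S])/[S].
Equating: 151(Km+0.157)/0.157 = 372(Km+3.06)/3.06.
961.8·Km + 151 = 121.6·Km + 372, so (961.8 − 121.6)·Km = 372 − 151.
Km = 221.0/840.2 = 0.263 nM; then Vmax = 151(0.263+0.157)/0.157 = 404 μM/s.

404 μM/s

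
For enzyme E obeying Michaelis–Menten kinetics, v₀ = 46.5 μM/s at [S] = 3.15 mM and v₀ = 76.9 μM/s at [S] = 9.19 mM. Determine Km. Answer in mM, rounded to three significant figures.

4.75 mM

In reciprocal form, 1/v = (Km/Vmax)·(1/[S]) + 1/Vmax. The two points give (1/[S], 1/v) = (0.3175, 0.02151) and (0.1088, 0.01300).
Slope = (0.02151 − 0.01300)/(0.3175 − 0.1088) = 0.04075; intercept = 0.02151 − 0.04075×0.3175 = 0.008570.
Vmax = 1/intercept = 117 μM/s; Km = slope × Vmax = 0.04075 × 117 = 4.75 mM.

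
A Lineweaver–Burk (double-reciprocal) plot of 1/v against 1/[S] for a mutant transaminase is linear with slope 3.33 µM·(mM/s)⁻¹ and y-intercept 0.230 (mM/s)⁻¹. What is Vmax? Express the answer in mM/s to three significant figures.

The y-intercept of a Lineweaver–Burk plot equals 1/Vmax, so Vmax = 1/0.230 = 4.35 mM/s.

4.35 mM/s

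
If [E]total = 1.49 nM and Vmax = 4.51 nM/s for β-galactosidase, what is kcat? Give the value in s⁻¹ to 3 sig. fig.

3.03 s⁻¹

kcat = Vmax/[E]total = 4.51 nM/s / 1.49 nM = 3.03 s⁻¹.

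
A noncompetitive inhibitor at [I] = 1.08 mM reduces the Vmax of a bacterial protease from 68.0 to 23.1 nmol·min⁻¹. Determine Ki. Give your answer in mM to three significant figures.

0.556 mM

Noncompetitive: Vmax,app = Vmax/α with α = 1 + [I]/Ki.
α = Vmax/Vmax,app = 68.0/23.1 = 2.944.
Since α = 1 + [I]/Ki, [I]/Ki = 2.944 − 1 = 1.944 and Ki = 1.08/1.944 = 0.556 mM.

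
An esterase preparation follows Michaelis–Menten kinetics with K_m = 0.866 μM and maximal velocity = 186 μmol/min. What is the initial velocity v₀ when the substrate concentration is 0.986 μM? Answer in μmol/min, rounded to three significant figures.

[S]/(Km+[S]) = 0.986/1.852 = 0.5324, the fractional saturation.
v = 0.5324 × Vmax = 0.5324 × 186 = 99.0 μmol/min.

99.0 μmol/min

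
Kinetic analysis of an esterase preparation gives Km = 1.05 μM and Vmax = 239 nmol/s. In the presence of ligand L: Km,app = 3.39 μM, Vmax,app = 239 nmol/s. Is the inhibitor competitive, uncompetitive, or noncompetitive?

Km increases (1.05 → 3.39 μM) while Vmax is unchanged — the hallmark of competitive inhibition.

competitive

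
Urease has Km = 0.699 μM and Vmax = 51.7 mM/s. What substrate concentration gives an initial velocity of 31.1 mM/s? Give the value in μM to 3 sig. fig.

Rearranging v = Vmax[S]/(Km+[S]) gives [S] = Km·v/(Vmax − v).
[S] = 0.699 × 31.1 / (51.7 − 31.1) = 21.74/20.60 = 1.06 μM.

1.06 μM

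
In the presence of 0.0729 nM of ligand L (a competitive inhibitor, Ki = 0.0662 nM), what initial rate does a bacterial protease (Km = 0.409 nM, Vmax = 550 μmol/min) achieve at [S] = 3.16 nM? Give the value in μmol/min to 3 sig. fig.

α = 1 + [I]/Ki = 1 + 0.0729/0.0662 = 2.101.
For a competitive inhibitor, Vmax is unchanged and the apparent Km becomes α·Km: Km,app = 0.859 nM, Vmax,app = 550 μmol/min.
v = Vmax,app·[S]/(Km,app + [S]) = 550 × 3.16/(0.859 + 3.16) = 432 μmol/min.

432 μmol/min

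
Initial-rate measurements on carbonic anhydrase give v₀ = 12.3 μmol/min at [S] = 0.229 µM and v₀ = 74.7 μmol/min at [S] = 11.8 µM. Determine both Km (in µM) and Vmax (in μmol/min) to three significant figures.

From v = Vmax[S]/(Km+[S]), each point gives Vmax = v(Km+[S])/[S].
Equating: 12.3(Km+0.229)/0.229 = 74.7(Km+11.8)/11.8.
53.71·Km + 12.3 = 6.331·Km + 74.7, so (53.71 − 6.331)·Km = 74.7 − 12.3.
Km = 62.40/47.38 = 1.32 µM; then Vmax = 12.3(1.32+0.229)/0.229 = 83.0 μmol/min.

Km = 1.32 µM; Vmax = 83.0 μmol/min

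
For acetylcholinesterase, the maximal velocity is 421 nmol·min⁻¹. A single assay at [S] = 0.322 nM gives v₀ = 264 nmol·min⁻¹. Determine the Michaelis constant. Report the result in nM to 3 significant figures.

From v = Vmax[S]/(Km+[S]), Km = [S](Vmax − v)/v.
Km = 0.322 × (421 − 264) / 264 = 50.55/264 = 0.191 nM.

0.191 nM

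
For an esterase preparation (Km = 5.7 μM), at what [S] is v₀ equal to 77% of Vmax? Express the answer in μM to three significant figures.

19.1 μM

v/Vmax = [S]/(Km+[S]) = 0.77, so [S] = Km·0.77/(1 − 0.77) = 5.7 × 3.348.
[S] = 19.1 μM.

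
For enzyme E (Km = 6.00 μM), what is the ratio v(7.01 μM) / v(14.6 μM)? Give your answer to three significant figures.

Since Vmax cancels, v₂/v₁ = [S]₂(Km+[S]₁) / [S]₁(Km+[S]₂).
= 7.01×(6.00+14.6) / (14.6×(6.00+7.01)) = 144.4/189.9 = 0.760.

0.760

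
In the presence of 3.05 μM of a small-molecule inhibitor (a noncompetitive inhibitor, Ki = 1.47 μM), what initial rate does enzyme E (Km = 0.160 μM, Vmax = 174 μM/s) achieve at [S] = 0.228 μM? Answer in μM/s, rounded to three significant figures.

33.3 μM/s

α = 1 + [I]/Ki = 1 + 3.05/1.47 = 3.075.
For a noncompetitive inhibitor, Vmax is reduced to Vmax/α while Km is unchanged: Km,app = 0.160 μM, Vmax,app = 56.6 μM/s.
v = Vmax,app·[S]/(Km,app + [S]) = 56.6 × 0.228/(0.160 + 0.228) = 33.3 μM/s.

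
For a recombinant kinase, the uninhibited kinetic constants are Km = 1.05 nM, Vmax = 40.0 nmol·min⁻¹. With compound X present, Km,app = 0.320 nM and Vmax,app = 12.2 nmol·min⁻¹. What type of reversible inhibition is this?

Both Km and Vmax decrease by the same factor (~3.28-fold) — characteristic of uncompetitive inhibition.

uncompetitive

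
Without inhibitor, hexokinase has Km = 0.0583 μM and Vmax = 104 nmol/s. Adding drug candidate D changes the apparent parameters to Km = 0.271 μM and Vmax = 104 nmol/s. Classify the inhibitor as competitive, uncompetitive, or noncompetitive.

Km increases (0.0583 → 0.271 μM) while Vmax is unchanged — the hallmark of competitive inhibition.

competitive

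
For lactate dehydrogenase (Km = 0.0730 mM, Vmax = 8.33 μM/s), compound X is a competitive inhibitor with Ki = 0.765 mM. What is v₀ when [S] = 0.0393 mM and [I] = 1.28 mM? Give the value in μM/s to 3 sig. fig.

α = 1 + [I]/Ki = 1 + 1.28/0.765 = 2.673.
For a competitive inhibitor, Vmax is unchanged and the apparent Km becomes α·Km: Km,app = 0.195 mM, Vmax,app = 8.33 μM/s.
v = Vmax,app·[S]/(Km,app + [S]) = 8.33 × 0.0393/(0.195 + 0.0393) = 1.40 μM/s.

1.40 μM/s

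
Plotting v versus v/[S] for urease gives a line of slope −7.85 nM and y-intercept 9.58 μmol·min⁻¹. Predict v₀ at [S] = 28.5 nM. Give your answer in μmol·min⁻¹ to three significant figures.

In the Eadie–Hofstee form v = Vmax − Km·(v/[S]), the slope is −Km and the intercept is Vmax, so Km = 7.85 nM and Vmax = 9.58 μmol·min⁻¹.
v = 9.58 × 28.5/(7.85 + 28.5) = 7.51 μmol·min⁻¹.

7.51 μmol·min⁻¹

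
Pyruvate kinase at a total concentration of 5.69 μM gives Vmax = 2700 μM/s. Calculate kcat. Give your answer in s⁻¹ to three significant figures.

475 s⁻¹

kcat = Vmax/[E]total = 2700 μM/s / 5.69 μM = 475 s⁻¹.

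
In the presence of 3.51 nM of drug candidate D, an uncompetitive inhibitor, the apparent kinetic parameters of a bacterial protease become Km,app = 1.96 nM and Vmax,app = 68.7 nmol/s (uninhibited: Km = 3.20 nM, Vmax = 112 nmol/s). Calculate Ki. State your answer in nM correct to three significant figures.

Uncompetitive: Vmax,app = Vmax/α (and Km,app = Km/α) with α = 1 + [I]/Ki.
α = Vmax/Vmax,app = 112/68.7 = 1.630.
Ki = [I]/(α − 1) = 3.51/0.6303 = 5.57 nM.

5.57 nM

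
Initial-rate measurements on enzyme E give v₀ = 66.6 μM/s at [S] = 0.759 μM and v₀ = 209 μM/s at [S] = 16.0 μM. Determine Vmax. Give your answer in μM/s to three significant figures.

In reciprocal form, 1/v = (Km/Vmax)·(1/[S]) + 1/Vmax. The two points give (1/[S], 1/v) = (1.318, 0.01502) and (0.06250, 0.004785).
Slope = (0.01502 − 0.004785)/(1.318 − 0.06250) = 0.008152; intercept = 0.01502 − 0.008152×1.318 = 0.004275.
Vmax = 1/intercept = 234 μM/s; Km = slope × Vmax = 0.008152 × 234 = 1.91 μM.

234 μM/s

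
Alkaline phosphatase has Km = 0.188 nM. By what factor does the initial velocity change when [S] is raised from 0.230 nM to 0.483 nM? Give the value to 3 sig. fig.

The fractional saturations are [S]/(Km+[S]) = 0.230/0.4180 = 0.5502 and 0.483/0.6710 = 0.7198.
v₂/v₁ is just their ratio: 0.7198/0.5502 = 1.31.

1.31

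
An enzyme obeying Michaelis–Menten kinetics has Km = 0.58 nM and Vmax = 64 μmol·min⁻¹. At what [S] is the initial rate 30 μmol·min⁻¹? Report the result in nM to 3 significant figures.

Rearranging v = Vmax[S]/(Km+[S]) gives [S] = Km·v/(Vmax − v).
[S] = 0.58 × 30 / (64 − 30) = 17.40/34.00 = 0.512 nM.

0.512 nM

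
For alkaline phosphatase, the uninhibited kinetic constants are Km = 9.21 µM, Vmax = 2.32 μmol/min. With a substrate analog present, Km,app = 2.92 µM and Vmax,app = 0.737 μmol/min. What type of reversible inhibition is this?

uncompetitive

Both Km and Vmax decrease by the same factor (~3.15-fold) — characteristic of uncompetitive inhibition.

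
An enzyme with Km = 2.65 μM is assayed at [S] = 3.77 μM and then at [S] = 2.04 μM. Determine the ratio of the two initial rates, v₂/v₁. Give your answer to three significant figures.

0.741

Since Vmax cancels, v₂/v₁ = [S]₂(Km+[S]₁) / [S]₁(Km+[S]₂).
= 2.04×(2.65+3.77) / (3.77×(2.65+2.04)) = 13.10/17.68 = 0.741.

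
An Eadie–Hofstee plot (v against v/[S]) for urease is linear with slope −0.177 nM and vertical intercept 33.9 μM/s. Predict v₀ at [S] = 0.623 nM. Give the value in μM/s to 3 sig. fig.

26.4 μM/s

In the Eadie–Hofstee form v = Vmax − Km·(v/[S]), the slope is −Km and the intercept is Vmax, so Km = 0.177 nM and Vmax = 33.9 μM/s.
v = 33.9 × 0.623/(0.177 + 0.623) = 26.4 μM/s.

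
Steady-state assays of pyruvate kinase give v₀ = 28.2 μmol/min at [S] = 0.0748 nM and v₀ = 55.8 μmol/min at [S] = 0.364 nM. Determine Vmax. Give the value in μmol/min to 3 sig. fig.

74.7 μmol/min

In reciprocal form, 1/v = (Km/Vmax)·(1/[S]) + 1/Vmax. The two points give (1/[S], 1/v) = (13.37, 0.03546) and (2.747, 0.01792).
Slope = (0.03546 − 0.01792)/(13.37 − 2.747) = 0.001651; intercept = 0.03546 − 0.001651×13.37 = 0.01338.
Vmax = 1/intercept = 74.7 μmol/min; Km = slope × Vmax = 0.001651 × 74.7 = 0.123 nM.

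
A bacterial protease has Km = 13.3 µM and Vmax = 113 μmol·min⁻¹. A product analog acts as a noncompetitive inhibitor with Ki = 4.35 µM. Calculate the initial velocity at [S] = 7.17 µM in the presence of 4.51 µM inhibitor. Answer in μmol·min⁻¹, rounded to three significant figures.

19.4 μmol·min⁻¹

With α = 1 + [I]/Ki = 1 + 4.51/4.35 = 2.037, the noncompetitive rate law is v = (Vmax/α)·[S] / (Km + [S]).
v = (113/2.037)×7.17 / (13.3 + 7.17) = 397.8/20.47 = 19.4 μmol·min⁻¹.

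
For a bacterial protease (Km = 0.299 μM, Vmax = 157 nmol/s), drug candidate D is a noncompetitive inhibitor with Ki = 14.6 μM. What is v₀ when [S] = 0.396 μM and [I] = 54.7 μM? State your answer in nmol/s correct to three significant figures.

18.8 nmol/s

α = 1 + [I]/Ki = 1 + 54.7/14.6 = 4.747.
For a noncompetitive inhibitor, Vmax is reduced to Vmax/α while Km is unchanged: Km,app = 0.299 μM, Vmax,app = 33.1 nmol/s.
v = Vmax,app·[S]/(Km,app + [S]) = 33.1 × 0.396/(0.299 + 0.396) = 18.8 nmol/s.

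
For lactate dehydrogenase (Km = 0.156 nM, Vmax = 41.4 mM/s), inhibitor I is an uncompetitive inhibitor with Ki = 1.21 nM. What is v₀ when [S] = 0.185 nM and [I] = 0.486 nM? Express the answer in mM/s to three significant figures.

18.4 mM/s

With α = 1 + [I]/Ki = 1 + 0.486/1.21 = 1.402, the uncompetitive rate law is v = (Vmax/α)·[S] / (Km/α + [S]).
v = (41.4/1.402)×0.185 / (0.156/1.402 + 0.185) = 5.464/0.2963 = 18.4 mM/s.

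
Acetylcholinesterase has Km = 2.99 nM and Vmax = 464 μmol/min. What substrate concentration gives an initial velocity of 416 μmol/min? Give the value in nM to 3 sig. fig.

25.9 nM

Rearranging v = Vmax[S]/(Km+[S]) gives [S] = Km·v/(Vmax − v).
[S] = 2.99 × 416 / (464 − 416) = 1244/48.00 = 25.9 nM.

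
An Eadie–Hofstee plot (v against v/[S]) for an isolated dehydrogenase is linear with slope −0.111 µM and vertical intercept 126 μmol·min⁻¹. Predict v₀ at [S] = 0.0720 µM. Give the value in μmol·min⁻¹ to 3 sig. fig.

In the Eadie–Hofstee form v = Vmax − Km·(v/[S]), the slope is −Km and the intercept is Vmax, so Km = 0.111 µM and Vmax = 126 μmol·min⁻¹.
v = 126 × 0.0720/(0.111 + 0.0720) = 49.6 μmol·min⁻¹.

49.6 μmol·min⁻¹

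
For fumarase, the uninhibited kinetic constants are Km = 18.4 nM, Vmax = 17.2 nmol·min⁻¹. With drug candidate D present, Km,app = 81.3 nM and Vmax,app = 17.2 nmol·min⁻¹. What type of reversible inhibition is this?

competitive

Km increases (18.4 → 81.3 nM) while Vmax is unchanged — the hallmark of competitive inhibition.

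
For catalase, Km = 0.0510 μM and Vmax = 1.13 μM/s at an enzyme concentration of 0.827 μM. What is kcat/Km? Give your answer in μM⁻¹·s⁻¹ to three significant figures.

26.8 μM⁻¹·s⁻¹

kcat = Vmax/[E]total = 1.13/0.827 = 1.37 s⁻¹.
kcat/Km = 1.37/0.0510 = 26.8 μM⁻¹·s⁻¹.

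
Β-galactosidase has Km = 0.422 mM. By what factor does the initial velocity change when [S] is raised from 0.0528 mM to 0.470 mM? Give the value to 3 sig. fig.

Since Vmax cancels, v₂/v₁ = [S]₂(Km+[S]₁) / [S]₁(Km+[S]₂).
= 0.470×(0.422+0.0528) / (0.0528×(0.422+0.470)) = 0.2232/0.04710 = 4.74.

4.74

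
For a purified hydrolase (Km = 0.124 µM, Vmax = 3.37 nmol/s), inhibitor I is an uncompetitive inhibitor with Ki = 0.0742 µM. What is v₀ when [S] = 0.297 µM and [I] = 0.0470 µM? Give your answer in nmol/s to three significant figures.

α = 1 + [I]/Ki = 1 + 0.0470/0.0742 = 1.633.
For an uncompetitive inhibitor, both parameters are divided by α, giving Vmax/α and Km/α: Km,app = 0.0759 µM, Vmax,app = 2.06 nmol/s.
v = Vmax,app·[S]/(Km,app + [S]) = 2.06 × 0.297/(0.0759 + 0.297) = 1.64 nmol/s.

1.64 nmol/s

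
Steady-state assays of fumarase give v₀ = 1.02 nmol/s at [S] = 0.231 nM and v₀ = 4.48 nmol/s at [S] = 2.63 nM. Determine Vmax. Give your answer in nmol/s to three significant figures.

6.65 nmol/s

In reciprocal form, 1/v = (Km/Vmax)·(1/[S]) + 1/Vmax. The two points give (1/[S], 1/v) = (4.329, 0.9804) and (0.3802, 0.2232).
Slope = (0.9804 − 0.2232)/(4.329 − 0.3802) = 0.1918; intercept = 0.9804 − 0.1918×4.329 = 0.1503.
Vmax = 1/intercept = 6.65 nmol/s; Km = slope × Vmax = 0.1918 × 6.65 = 1.28 nM.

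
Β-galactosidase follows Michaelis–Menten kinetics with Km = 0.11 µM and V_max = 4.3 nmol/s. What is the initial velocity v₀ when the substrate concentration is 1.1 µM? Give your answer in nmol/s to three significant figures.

[S]/(Km+[S]) = 1.1/1.210 = 0.9091, the fractional saturation.
v = 0.9091 × Vmax = 0.9091 × 4.3 = 3.91 nmol/s.

3.91 nmol/s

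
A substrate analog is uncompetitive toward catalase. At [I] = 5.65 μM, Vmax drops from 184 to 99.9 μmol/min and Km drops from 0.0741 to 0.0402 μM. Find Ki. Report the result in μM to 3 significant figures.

6.71 μM

Uncompetitive: Vmax,app = Vmax/α (and Km,app = Km/α) with α = 1 + [I]/Ki.
α = Vmax/Vmax,app = 184/99.9 = 1.842.
Ki = [I]/(α − 1) = 5.65/0.8418 = 6.71 μM.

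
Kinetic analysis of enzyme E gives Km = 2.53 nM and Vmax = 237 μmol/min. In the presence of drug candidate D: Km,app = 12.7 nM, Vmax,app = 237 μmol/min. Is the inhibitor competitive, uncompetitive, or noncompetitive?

competitive

Km increases (2.53 → 12.7 nM) while Vmax is unchanged — the hallmark of competitive inhibition.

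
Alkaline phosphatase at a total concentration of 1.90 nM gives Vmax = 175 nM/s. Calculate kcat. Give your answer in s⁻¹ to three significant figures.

kcat = Vmax/[E]total = 175 nM/s / 1.90 nM = 92.1 s⁻¹.

92.1 s⁻¹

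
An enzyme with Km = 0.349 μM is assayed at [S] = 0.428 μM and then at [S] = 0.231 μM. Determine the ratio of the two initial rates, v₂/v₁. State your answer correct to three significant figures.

Since Vmax cancels, v₂/v₁ = [S]₂(Km+[S]₁) / [S]₁(Km+[S]₂).
= 0.231×(0.349+0.428) / (0.428×(0.349+0.231)) = 0.1795/0.2482 = 0.723.

0.723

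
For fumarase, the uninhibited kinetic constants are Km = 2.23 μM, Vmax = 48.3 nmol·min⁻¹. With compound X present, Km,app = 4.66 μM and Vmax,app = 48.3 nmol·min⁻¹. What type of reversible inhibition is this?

Km increases (2.23 → 4.66 μM) while Vmax is unchanged — the hallmark of competitive inhibition.

competitive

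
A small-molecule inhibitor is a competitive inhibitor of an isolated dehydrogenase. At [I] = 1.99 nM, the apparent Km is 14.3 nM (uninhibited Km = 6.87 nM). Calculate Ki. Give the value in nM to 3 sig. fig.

1.84 nM

Competitive: Km,app = α·Km with α = 1 + [I]/Ki.
α = Km,app/Km = 14.3/6.87 = 2.082.
Ki = [I]/(α − 1) = 1.99/1.082 = 1.84 nM.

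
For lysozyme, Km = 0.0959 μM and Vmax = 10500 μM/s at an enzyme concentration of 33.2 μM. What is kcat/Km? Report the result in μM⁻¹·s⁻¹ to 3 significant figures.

3300 μM⁻¹·s⁻¹

kcat = Vmax/[E]total = 10500/33.2 = 316 s⁻¹.
kcat/Km = 316/0.0959 = 3300 μM⁻¹·s⁻¹.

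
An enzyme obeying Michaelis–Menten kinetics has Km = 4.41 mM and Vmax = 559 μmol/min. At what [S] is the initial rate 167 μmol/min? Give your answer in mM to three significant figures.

1.88 mM

The required fractional saturation is v/Vmax = 167/559 = 0.2987.
Then [S]/(Km+[S]) = 0.2987 ⇒ [S] = 4.41 × 0.2987/(1 − 0.2987) = 1.88 mM.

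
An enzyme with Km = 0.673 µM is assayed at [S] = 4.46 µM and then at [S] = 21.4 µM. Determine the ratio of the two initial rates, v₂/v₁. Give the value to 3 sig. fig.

Since Vmax cancels, v₂/v₁ = [S]₂(Km+[S]₁) / [S]₁(Km+[S]₂).
= 21.4×(0.673+4.46) / (4.46×(0.673+21.4)) = 109.8/98.45 = 1.12.

1.12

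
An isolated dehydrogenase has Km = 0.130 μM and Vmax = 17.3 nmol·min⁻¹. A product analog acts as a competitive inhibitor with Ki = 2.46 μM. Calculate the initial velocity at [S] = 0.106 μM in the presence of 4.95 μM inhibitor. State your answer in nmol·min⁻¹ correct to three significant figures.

With α = 1 + [I]/Ki = 1 + 4.95/2.46 = 3.012, the competitive rate law is v = Vmax[S] / (αKm + [S]).
v = 17.3×0.106 / (3.012×0.130 + 0.106) = 1.834/0.4976 = 3.69 nmol·min⁻¹.

3.69 nmol·min⁻¹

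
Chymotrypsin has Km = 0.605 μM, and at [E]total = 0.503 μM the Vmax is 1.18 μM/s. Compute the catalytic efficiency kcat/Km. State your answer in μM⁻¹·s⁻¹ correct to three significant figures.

kcat = Vmax/[E]total = 1.18/0.503 = 2.35 s⁻¹.
kcat/Km = 2.35/0.605 = 3.88 μM⁻¹·s⁻¹.

3.88 μM⁻¹·s⁻¹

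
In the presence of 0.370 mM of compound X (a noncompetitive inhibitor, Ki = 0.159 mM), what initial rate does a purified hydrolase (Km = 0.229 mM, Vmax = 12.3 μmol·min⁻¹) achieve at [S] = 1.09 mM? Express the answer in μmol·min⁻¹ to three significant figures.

3.06 μmol·min⁻¹

With α = 1 + [I]/Ki = 1 + 0.370/0.159 = 3.327, the noncompetitive rate law is v = (Vmax/α)·[S] / (Km + [S]).
v = (12.3/3.327)×1.09 / (0.229 + 1.09) = 4.030/1.319 = 3.06 μmol·min⁻¹.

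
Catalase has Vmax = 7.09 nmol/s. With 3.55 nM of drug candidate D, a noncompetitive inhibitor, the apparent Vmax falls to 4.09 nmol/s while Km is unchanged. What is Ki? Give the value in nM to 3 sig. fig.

4.84 nM

Noncompetitive: Vmax,app = Vmax/α with α = 1 + [I]/Ki.
α = Vmax/Vmax,app = 7.09/4.09 = 1.733.
Since α = 1 + [I]/Ki, [I]/Ki = 1.733 − 1 = 0.7335 and Ki = 3.55/0.7335 = 4.84 nM.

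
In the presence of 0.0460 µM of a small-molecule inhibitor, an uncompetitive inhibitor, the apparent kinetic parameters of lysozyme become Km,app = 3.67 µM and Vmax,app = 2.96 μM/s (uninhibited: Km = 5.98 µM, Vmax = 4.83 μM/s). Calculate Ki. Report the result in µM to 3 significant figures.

Uncompetitive: Vmax,app = Vmax/α (and Km,app = Km/α) with α = 1 + [I]/Ki.
α = Vmax/Vmax,app = 4.83/2.96 = 1.632.
Since α = 1 + [I]/Ki, [I]/Ki = 1.632 − 1 = 0.6318 and Ki = 0.0460/0.6318 = 0.0728 µM.

0.0728 µM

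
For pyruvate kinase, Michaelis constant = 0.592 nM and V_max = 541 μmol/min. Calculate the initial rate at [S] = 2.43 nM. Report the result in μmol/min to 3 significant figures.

[S]/(Km+[S]) = 2.43/3.022 = 0.8041, the fractional saturation.
v = 0.8041 × Vmax = 0.8041 × 541 = 435 μmol/min.

435 μmol/min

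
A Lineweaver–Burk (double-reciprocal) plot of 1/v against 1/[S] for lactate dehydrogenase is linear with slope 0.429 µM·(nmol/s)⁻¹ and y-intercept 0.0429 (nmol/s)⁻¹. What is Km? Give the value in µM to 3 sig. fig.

y-intercept = 1/Vmax ⇒ Vmax = 23.3 nmol/s; slope = Km/Vmax ⇒ Km = slope × Vmax.
Km = 0.429 × 23.3 = 10.0 µM.

10.0 µM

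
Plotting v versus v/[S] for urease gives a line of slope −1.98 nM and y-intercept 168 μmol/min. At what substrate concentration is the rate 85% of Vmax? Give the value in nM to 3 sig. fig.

11.2 nM

The Eadie–Hofstee slope gives Km = 1.98 nM (slope = −Km).
v/Vmax = [S]/(Km+[S]) = 0.85 ⇒ [S] = Km·0.85/(1−0.85) = 1.98 × 5.667 = 11.2 nM.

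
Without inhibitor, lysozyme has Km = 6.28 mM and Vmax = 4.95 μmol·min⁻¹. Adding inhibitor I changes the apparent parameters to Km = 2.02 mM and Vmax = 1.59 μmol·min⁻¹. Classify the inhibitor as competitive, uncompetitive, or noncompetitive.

Both Km and Vmax decrease by the same factor (~3.11-fold) — characteristic of uncompetitive inhibition.

uncompetitive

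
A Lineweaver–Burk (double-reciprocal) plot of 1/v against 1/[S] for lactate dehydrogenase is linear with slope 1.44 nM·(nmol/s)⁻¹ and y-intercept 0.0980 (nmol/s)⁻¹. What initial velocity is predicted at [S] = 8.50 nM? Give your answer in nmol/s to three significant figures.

3.74 nmol/s

The y-intercept is 1/Vmax, so Vmax = 1/0.0980 = 10.2 nmol/s.
The slope is Km/Vmax, so Km = 1.44 × 10.2 = 14.7 nM.
Then v = 10.2 × 8.50/(14.7 + 8.50) = 3.74 nmol/s.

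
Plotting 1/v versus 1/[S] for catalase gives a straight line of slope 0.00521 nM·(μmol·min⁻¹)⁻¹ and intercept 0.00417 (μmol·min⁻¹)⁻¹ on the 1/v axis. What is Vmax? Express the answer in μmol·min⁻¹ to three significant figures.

240 μmol·min⁻¹

The y-intercept of a Lineweaver–Burk plot equals 1/Vmax, so Vmax = 1/0.00417 = 240 μmol·min⁻¹.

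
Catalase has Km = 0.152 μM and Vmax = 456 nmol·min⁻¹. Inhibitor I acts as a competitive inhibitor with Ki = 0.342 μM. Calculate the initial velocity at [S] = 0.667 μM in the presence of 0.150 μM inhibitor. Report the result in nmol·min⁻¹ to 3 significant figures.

With α = 1 + [I]/Ki = 1 + 0.150/0.342 = 1.439, the competitive rate law is v = Vmax[S] / (αKm + [S]).
v = 456×0.667 / (1.439×0.152 + 0.667) = 304.2/0.8857 = 343 nmol·min⁻¹.

343 nmol·min⁻¹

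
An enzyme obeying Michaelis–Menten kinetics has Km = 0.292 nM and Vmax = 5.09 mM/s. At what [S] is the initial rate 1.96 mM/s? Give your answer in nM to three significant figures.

The required fractional saturation is v/Vmax = 1.96/5.09 = 0.3851.
Then [S]/(Km+[S]) = 0.3851 ⇒ [S] = 0.292 × 0.3851/(1 − 0.3851) = 0.183 nM.

0.183 nM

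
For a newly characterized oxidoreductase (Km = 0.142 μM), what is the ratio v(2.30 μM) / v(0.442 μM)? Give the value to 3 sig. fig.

The fractional saturations are [S]/(Km+[S]) = 0.442/0.5840 = 0.7568 and 2.30/2.442 = 0.9419.
v₂/v₁ is just their ratio: 0.9419/0.7568 = 1.24.

1.24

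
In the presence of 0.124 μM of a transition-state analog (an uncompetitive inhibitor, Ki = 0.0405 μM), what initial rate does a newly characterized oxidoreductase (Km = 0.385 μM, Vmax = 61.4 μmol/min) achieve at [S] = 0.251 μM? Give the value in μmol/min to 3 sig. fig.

11.0 μmol/min

With α = 1 + [I]/Ki = 1 + 0.124/0.0405 = 4.062, the uncompetitive rate law is v = (Vmax/α)·[S] / (Km/α + [S]).
v = (61.4/4.062)×0.251 / (0.385/4.062 + 0.251) = 3.794/0.3458 = 11.0 μmol/min.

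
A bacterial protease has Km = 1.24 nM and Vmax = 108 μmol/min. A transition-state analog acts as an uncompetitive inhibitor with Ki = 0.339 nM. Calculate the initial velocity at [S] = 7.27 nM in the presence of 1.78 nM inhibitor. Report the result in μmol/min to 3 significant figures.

16.8 μmol/min

With α = 1 + [I]/Ki = 1 + 1.78/0.339 = 6.251, the uncompetitive rate law is v = (Vmax/α)·[S] / (Km/α + [S]).
v = (108/6.251)×7.27 / (1.24/6.251 + 7.27) = 125.6/7.468 = 16.8 μmol/min.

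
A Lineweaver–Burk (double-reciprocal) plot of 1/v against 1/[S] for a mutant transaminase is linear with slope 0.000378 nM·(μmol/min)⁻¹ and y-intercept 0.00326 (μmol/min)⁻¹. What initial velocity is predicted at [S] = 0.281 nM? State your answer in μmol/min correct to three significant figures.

217 μmol/min

The y-intercept is 1/Vmax, so Vmax = 1/0.00326 = 307 μmol/min.
The slope is Km/Vmax, so Km = 0.000378 × 307 = 0.116 nM.
Then v = 307 × 0.281/(0.116 + 0.281) = 217 μmol/min.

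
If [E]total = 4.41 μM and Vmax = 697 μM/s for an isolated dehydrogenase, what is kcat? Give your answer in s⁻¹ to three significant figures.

158 s⁻¹

kcat = Vmax/[E]total = 697 μM/s / 4.41 μM = 158 s⁻¹.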